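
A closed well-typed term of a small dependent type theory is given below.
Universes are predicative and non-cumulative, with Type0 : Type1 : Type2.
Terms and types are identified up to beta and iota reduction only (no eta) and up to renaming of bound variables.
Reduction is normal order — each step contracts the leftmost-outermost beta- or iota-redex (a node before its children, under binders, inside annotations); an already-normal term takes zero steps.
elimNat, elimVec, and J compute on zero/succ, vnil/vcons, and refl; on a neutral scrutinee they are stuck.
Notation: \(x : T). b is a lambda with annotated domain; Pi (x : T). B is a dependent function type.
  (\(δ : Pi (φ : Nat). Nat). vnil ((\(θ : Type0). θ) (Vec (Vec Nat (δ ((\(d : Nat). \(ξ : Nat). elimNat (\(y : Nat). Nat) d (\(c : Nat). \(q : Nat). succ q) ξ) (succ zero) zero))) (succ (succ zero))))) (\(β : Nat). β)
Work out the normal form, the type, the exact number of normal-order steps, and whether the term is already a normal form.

normal form:
  vnil (Vec (Vec Nat (succ zero)) (succ (succ zero)))
inferred type:
  Vec (Vec (Vec Nat (succ zero)) (succ (succ zero))) zero
steps to reach normal form (normal order): 6
started in normal form: no
first redex: a beta-redex


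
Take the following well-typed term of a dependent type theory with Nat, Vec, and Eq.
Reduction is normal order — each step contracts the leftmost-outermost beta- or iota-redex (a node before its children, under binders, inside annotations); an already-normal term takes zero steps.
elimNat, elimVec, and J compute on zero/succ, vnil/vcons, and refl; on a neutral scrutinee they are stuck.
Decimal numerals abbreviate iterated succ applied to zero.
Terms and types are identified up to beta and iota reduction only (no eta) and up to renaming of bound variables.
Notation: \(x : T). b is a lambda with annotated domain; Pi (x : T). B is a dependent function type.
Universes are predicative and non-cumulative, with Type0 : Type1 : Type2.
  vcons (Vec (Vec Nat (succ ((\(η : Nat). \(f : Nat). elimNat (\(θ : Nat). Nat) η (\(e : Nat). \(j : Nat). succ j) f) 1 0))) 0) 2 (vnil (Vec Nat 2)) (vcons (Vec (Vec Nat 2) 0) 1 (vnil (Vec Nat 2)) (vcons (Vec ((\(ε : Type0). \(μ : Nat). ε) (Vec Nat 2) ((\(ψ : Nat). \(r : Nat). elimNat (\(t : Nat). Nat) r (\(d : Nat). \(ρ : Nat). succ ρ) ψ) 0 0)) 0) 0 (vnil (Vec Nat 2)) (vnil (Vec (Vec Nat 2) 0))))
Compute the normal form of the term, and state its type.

resulting normal form:
  vcons (Vec (Vec Nat 2) 0) 2 (vnil (Vec Nat 2)) (vcons (Vec (Vec Nat 2) 0) 1 (vnil (Vec Nat 2)) (vcons (Vec (Vec Nat 2) 0) 0 (vnil (Vec Nat 2)) (vnil (Vec (Vec Nat 2) 0))))
the term's type:
  Vec (Vec (Vec Nat 2) 0) 3


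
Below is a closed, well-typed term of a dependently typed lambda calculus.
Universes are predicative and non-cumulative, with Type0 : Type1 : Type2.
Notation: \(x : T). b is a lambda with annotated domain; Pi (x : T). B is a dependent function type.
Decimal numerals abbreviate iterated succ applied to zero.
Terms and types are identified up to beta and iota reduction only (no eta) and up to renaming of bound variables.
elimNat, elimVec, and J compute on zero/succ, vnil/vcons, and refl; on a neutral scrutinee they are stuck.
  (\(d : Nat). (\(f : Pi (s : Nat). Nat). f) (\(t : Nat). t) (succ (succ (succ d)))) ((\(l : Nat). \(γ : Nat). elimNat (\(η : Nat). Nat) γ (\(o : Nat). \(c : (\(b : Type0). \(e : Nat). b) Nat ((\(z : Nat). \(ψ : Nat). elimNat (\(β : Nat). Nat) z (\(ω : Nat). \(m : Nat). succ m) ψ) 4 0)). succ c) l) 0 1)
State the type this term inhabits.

type:
  Nat


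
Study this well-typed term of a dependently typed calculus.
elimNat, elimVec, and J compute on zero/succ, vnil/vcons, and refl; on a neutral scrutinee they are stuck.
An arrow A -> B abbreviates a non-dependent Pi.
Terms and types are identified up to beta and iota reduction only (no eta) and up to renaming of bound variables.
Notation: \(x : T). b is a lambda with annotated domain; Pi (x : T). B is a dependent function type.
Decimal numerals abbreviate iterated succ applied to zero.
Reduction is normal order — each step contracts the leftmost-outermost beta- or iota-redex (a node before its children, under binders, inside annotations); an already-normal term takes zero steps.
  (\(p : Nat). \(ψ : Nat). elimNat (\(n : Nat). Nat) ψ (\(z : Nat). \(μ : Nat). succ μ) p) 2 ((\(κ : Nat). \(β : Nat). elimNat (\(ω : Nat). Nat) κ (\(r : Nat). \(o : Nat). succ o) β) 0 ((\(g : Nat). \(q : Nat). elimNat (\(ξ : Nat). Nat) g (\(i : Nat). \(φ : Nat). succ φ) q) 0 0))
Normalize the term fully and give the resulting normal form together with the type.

resulting normal form:
  2
type:
  Nat


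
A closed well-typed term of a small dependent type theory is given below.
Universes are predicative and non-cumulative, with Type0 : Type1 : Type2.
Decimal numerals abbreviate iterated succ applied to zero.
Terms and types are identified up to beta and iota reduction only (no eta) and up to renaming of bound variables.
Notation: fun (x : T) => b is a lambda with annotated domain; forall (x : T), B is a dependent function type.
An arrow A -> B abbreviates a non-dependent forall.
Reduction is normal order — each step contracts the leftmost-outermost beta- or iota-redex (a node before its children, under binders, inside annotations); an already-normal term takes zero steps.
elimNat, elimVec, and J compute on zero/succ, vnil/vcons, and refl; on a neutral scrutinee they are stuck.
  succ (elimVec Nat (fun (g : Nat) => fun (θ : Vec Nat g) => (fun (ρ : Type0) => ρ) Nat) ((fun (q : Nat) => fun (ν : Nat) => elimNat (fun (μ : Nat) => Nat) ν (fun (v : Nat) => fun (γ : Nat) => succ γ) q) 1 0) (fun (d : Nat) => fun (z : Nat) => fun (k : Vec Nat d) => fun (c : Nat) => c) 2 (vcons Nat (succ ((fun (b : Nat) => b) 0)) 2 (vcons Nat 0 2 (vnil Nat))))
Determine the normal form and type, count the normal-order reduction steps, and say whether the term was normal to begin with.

normal form:
  2
inferred type:
  Nat
steps to reach normal form (normal order): 17
term was already normal: no
first contracted redex: an elimVec iota-redex


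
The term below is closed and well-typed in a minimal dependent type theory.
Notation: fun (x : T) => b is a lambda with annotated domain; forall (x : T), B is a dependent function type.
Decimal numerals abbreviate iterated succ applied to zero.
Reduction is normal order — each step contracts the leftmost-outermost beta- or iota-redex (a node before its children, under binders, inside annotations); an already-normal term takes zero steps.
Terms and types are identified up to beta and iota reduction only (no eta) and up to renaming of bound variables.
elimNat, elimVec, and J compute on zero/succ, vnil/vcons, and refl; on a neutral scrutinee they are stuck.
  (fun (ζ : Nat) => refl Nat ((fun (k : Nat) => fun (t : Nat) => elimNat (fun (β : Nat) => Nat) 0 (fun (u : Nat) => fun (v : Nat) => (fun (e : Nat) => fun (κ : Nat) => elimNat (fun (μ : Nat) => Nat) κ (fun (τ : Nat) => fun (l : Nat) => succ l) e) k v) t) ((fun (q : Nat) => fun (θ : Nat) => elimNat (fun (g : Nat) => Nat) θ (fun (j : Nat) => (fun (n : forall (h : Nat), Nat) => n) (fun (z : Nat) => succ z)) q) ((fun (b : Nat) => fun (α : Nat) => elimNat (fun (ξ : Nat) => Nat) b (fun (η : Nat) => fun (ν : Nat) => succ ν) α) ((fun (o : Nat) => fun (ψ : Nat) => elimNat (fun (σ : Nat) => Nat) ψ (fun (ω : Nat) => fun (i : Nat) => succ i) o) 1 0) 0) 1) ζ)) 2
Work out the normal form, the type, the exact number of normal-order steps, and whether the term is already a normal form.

resulting normal form:
  refl Nat 4
inferred type:
  Eq Nat 4 4
normal-order step count: 60
started in normal form: no
first redex: a beta-redex


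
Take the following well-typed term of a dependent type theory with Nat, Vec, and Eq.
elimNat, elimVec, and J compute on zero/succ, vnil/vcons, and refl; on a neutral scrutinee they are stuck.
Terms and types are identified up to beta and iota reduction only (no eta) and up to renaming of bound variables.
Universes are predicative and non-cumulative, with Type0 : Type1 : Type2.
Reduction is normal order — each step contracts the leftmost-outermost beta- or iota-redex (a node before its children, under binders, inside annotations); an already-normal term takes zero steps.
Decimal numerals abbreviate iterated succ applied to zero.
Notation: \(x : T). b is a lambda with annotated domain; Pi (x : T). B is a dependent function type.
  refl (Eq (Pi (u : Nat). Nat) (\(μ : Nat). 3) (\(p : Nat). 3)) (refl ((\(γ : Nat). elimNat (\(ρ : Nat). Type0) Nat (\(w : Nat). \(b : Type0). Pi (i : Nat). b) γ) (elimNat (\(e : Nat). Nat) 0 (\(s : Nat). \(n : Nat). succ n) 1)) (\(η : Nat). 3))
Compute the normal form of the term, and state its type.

normal form:
  refl (Eq (Pi (u : Nat). Nat) (\(μ : Nat). 3) (\(p : Nat). 3)) (refl (Pi (γ : Nat). Nat) (\(ρ : Nat). 3))
the term's type:
  Eq (Eq (Pi (u : Nat). Nat) (\(μ : Nat). 3) (\(p : Nat). 3)) (refl (Pi (γ : Nat). Nat) (\(ρ : Nat). 3)) (refl (Pi (w : Nat). Nat) (\(b : Nat). 3))
observation: 9 normal-order steps normalize the term, beginning with a beta-redex.


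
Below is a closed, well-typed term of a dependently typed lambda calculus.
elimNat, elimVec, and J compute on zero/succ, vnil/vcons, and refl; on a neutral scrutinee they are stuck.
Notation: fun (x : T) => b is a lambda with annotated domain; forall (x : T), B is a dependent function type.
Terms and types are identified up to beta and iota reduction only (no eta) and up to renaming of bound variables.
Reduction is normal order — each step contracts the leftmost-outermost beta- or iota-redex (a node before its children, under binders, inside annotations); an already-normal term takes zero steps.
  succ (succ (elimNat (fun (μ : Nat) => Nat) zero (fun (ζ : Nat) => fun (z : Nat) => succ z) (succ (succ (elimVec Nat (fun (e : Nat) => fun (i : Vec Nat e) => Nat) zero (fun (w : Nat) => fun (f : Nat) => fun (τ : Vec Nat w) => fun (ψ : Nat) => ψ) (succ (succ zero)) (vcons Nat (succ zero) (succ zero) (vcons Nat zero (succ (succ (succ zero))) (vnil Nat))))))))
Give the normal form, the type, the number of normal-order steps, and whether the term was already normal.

reduced normal form:
  succ (succ (succ (succ zero)))
inferred type:
  Nat
steps to reach normal form (normal order): 18
started in normal form: no
first redex: an elimNat iota-redex


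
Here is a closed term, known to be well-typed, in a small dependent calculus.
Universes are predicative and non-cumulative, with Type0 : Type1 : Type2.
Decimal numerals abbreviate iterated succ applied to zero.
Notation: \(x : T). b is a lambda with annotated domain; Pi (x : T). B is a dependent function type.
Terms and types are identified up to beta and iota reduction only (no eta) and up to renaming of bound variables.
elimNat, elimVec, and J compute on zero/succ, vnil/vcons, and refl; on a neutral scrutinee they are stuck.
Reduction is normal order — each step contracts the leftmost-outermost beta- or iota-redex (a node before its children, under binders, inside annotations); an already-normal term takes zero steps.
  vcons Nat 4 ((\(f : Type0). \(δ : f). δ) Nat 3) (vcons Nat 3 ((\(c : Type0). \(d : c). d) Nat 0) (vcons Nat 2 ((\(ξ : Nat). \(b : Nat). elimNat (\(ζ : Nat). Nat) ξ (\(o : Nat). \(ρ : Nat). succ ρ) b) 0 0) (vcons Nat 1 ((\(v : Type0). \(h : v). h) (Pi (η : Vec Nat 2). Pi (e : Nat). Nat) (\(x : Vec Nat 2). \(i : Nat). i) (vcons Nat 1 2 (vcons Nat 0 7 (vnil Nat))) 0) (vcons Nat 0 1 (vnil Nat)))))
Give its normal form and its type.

resulting normal form:
  vcons Nat 4 3 (vcons Nat 3 0 (vcons Nat 2 0 (vcons Nat 1 0 (vcons Nat 0 1 (vnil Nat)))))
inferred type:
  Vec Nat 5
observation: the term reaches its normal form after 11 normal-order steps.


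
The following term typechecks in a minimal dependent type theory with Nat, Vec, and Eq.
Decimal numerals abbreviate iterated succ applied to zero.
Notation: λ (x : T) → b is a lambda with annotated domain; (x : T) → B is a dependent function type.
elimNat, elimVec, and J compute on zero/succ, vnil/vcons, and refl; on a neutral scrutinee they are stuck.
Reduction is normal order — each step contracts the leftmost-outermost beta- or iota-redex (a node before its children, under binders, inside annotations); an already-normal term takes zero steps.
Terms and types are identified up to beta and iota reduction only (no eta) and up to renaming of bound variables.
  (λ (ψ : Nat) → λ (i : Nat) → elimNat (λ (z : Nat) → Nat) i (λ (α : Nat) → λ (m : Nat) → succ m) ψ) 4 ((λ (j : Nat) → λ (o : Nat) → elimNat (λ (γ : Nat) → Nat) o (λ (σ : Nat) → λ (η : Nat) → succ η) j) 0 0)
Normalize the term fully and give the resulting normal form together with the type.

reduced normal form:
  4
inferred type:
  Nat
observation: 18 normal-order steps separate the term from its normal form.


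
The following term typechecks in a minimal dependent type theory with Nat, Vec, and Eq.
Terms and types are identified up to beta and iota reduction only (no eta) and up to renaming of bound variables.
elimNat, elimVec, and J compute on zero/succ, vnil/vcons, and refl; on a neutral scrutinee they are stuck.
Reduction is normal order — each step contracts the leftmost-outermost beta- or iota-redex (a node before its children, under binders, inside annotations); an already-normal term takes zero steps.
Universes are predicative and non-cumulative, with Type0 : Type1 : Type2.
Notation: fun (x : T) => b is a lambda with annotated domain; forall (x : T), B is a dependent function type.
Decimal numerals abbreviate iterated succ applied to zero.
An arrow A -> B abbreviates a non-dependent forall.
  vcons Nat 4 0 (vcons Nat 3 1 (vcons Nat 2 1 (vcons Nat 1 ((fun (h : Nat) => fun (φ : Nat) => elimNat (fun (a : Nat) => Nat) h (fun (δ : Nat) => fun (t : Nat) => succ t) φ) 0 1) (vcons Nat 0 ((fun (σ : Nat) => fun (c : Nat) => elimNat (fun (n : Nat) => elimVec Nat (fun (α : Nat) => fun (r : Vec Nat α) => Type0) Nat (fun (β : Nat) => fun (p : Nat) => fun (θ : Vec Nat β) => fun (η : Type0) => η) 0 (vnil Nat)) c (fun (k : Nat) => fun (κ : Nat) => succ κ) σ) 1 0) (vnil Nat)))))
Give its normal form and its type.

reduced normal form:
  vcons Nat 4 0 (vcons Nat 3 1 (vcons Nat 2 1 (vcons Nat 1 1 (vcons Nat 0 1 (vnil Nat)))))
inferred type:
  Vec Nat 5
observation: 12 normal-order steps separate the term from its normal form.


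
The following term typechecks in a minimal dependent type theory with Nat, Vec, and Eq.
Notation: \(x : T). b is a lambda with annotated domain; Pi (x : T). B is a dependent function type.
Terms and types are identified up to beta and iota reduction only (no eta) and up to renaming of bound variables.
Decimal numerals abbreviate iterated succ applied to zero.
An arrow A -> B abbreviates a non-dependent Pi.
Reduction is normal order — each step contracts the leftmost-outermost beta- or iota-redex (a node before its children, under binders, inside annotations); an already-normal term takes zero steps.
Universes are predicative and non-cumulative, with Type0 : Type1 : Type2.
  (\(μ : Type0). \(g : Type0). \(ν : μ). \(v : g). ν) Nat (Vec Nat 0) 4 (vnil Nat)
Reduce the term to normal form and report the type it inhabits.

resulting normal form:
  4
type:
  Nat
observation: normalization takes exactly 4 steps under the normal-order strategy.


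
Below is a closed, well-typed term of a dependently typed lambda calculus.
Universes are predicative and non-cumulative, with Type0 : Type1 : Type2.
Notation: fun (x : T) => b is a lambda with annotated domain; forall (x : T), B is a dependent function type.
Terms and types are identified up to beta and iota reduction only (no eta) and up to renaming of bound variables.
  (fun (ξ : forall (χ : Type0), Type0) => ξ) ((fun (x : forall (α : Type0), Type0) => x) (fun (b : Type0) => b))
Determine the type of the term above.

inferred type:
  forall (ξ : Type0), Type0


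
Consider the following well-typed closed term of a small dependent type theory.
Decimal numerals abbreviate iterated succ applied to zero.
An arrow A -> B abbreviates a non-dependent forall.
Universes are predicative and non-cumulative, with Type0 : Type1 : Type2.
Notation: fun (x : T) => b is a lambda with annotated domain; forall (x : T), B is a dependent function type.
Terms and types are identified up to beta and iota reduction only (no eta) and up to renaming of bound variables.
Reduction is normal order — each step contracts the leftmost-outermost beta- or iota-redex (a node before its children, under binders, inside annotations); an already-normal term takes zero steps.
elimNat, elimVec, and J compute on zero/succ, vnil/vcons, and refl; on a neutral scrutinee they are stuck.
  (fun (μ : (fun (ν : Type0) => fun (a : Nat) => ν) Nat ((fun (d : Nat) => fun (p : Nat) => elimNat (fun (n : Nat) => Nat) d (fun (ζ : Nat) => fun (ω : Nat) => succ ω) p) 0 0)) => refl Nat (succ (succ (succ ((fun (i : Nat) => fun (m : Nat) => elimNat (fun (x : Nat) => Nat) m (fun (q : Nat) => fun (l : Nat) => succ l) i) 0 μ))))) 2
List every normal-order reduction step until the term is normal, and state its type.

normal-order reduction sequence:
  (fun (μ : (fun (ν : Type0) => fun (a : Nat) => ν) Nat ((fun (d : Nat) => fun (p : Nat) => elimNat (fun (n : Nat) => Nat) d (fun (ζ : Nat) => fun (ω : Nat) => succ ω) p) 0 0)) => refl Nat (succ (succ (succ ((fun (i : Nat) => fun (m : Nat) => elimNat (fun (x : Nat) => Nat) m (fun (q : Nat) => fun (l : Nat) => succ l) i) 0 μ))))) 2
  ~> refl Nat (succ (succ (succ ((fun (μ : Nat) => fun (ν : Nat) => elimNat (fun (a : Nat) => Nat) ν (fun (d : Nat) => fun (p : Nat) => succ p) μ) 0 2))))
  ~> refl Nat (succ (succ (succ ((fun (μ : Nat) => elimNat (fun (ν : Nat) => Nat) μ (fun (a : Nat) => fun (d : Nat) => succ d) 0) 2))))
  ~> refl Nat (succ (succ (succ (elimNat (fun (μ : Nat) => Nat) 2 (fun (ν : Nat) => fun (a : Nat) => succ a) 0))))
  ~> refl Nat 5
type:
  Eq Nat 5 5


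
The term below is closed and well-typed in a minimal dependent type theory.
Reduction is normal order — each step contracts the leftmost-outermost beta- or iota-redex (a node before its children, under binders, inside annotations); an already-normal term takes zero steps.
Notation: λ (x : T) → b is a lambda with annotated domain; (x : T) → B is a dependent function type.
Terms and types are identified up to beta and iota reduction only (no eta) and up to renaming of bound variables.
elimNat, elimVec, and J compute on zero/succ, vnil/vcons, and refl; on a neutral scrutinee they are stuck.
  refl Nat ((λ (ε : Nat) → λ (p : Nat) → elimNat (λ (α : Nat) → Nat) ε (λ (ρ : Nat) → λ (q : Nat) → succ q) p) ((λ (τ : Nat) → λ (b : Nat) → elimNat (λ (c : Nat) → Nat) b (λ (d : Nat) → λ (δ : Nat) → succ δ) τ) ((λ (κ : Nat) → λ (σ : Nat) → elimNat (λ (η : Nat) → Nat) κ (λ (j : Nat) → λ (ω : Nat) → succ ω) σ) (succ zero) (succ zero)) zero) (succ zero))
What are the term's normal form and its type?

resulting normal form:
  refl Nat (succ (succ (succ zero)))
the term's type:
  Eq Nat (succ (succ (succ zero))) (succ (succ (succ zero)))
observation: contracting a beta-redex first, the term normalizes in 21 steps.


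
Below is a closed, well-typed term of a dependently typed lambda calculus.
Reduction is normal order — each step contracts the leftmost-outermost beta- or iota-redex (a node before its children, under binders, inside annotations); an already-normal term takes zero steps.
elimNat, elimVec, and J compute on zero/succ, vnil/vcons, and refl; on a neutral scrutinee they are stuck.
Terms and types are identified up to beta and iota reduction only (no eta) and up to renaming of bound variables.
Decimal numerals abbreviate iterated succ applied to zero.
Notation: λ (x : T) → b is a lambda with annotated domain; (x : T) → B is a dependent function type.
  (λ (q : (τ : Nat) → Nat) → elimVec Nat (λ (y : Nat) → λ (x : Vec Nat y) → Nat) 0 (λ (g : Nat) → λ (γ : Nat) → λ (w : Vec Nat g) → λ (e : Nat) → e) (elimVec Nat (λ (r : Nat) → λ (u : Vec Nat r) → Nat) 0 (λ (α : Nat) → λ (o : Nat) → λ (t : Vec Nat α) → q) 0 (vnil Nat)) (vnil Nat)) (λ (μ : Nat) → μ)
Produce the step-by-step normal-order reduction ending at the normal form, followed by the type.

normal-order reduction sequence:
  (λ (q : (τ : Nat) → Nat) → elimVec Nat (λ (y : Nat) → λ (x : Vec Nat y) → Nat) 0 (λ (g : Nat) → λ (γ : Nat) → λ (w : Vec Nat g) → λ (e : Nat) → e) (elimVec Nat (λ (r : Nat) → λ (u : Vec Nat r) → Nat) 0 (λ (α : Nat) → λ (o : Nat) → λ (t : Vec Nat α) → q) 0 (vnil Nat)) (vnil Nat)) (λ (μ : Nat) → μ)
  ~> elimVec Nat (λ (q : Nat) → λ (τ : Vec Nat q) → Nat) 0 (λ (y : Nat) → λ (x : Nat) → λ (g : Vec Nat y) → λ (γ : Nat) → γ) (elimVec Nat (λ (w : Nat) → λ (e : Vec Nat w) → Nat) 0 (λ (r : Nat) → λ (u : Nat) → λ (α : Vec Nat r) → λ (o : Nat) → o) 0 (vnil Nat)) (vnil Nat)
  ~> 0
inferred type:
  Nat


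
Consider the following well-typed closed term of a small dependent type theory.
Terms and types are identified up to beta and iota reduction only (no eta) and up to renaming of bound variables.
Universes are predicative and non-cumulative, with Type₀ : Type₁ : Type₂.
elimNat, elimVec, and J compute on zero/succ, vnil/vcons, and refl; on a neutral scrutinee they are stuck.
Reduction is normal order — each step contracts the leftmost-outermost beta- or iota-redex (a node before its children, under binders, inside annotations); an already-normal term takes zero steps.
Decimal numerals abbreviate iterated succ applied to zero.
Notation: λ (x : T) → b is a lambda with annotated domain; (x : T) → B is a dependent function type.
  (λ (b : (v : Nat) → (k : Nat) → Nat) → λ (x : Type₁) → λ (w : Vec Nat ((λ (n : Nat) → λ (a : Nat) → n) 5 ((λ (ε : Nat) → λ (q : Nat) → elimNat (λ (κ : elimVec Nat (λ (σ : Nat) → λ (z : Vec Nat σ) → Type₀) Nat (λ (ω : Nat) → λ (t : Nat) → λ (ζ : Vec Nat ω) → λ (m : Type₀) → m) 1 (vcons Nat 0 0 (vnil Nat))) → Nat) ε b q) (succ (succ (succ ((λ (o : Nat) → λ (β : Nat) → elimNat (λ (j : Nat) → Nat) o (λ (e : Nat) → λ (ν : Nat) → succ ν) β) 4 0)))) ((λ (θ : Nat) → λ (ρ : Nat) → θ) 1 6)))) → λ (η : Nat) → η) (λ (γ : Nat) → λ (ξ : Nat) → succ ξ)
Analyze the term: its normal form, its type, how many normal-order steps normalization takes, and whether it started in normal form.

reduced normal form:
  λ (b : Type₁) → λ (v : Vec Nat 5) → λ (k : Nat) → k
inferred type:
  (b : Type₁) → (v : Vec Nat 5) → (k : Nat) → Nat
normal-order step count: 3
term was already normal: no
first contracted redex: a beta-redex


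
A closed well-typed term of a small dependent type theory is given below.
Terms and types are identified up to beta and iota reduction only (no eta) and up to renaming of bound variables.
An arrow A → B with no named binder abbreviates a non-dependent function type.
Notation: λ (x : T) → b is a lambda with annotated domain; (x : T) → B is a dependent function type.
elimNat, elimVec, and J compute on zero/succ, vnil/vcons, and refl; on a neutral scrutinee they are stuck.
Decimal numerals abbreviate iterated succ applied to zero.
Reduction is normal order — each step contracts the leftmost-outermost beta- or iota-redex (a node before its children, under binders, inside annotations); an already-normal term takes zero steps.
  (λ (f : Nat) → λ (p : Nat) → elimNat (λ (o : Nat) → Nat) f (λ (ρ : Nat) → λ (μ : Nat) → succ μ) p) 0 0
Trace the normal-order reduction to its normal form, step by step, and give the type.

normal-order reduction sequence:
  (λ (f : Nat) → λ (p : Nat) → elimNat (λ (o : Nat) → Nat) f (λ (ρ : Nat) → λ (μ : Nat) → succ μ) p) 0 0
  ~> (λ (f : Nat) → elimNat (λ (p : Nat) → Nat) 0 (λ (o : Nat) → λ (ρ : Nat) → succ ρ) f) 0
  ~> elimNat (λ (f : Nat) → Nat) 0 (λ (p : Nat) → λ (o : Nat) → succ o) 0
  ~> 0
inferred type:
  Nat


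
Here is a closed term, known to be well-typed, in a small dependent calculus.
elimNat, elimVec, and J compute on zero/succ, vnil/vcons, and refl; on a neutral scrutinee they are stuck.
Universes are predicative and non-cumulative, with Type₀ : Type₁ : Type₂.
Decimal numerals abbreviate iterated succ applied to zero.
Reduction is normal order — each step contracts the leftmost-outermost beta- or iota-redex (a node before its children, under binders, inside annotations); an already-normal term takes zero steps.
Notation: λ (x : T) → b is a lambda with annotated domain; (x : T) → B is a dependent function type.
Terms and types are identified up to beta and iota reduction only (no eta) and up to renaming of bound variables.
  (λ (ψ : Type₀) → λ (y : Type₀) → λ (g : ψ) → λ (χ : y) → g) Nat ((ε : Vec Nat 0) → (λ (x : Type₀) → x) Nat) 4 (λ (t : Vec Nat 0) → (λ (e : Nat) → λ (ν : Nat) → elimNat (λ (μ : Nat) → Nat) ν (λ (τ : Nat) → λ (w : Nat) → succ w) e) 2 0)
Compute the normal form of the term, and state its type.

resulting normal form:
  4
type:
  Nat
observation: contracting a beta-redex first, the term normalizes in 4 steps.


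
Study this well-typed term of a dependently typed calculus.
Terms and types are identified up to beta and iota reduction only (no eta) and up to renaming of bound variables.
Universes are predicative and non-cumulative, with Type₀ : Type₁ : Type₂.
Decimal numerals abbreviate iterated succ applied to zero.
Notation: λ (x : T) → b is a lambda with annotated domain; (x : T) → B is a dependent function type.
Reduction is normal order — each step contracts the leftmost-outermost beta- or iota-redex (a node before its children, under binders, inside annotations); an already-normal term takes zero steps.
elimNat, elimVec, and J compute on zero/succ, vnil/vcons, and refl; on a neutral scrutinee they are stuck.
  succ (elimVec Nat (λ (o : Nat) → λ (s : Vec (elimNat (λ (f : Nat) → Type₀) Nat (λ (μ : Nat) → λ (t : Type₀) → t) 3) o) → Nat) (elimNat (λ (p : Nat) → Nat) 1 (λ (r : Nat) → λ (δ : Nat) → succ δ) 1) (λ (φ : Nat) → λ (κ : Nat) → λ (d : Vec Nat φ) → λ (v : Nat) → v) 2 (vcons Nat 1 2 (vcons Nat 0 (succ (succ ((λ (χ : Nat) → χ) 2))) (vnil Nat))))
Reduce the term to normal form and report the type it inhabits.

normal form:
  3
inferred type:
  Nat
observation: 15 normal-order steps normalize the term, beginning with an elimVec iota-redex.


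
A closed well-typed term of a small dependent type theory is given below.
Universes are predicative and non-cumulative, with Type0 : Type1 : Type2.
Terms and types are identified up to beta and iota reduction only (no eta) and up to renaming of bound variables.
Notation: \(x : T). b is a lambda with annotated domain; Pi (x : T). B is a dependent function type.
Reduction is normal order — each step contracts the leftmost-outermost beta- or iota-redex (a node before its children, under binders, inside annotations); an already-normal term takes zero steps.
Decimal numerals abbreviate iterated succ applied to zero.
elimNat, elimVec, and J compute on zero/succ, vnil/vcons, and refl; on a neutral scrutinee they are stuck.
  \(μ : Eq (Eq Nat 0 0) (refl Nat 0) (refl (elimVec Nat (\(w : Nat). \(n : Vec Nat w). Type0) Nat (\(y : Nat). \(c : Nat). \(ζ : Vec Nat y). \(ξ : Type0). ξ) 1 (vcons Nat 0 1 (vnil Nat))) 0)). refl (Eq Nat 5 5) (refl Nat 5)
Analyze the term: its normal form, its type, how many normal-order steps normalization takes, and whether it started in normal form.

normal form:
  \(μ : Eq (Eq Nat 0 0) (refl Nat 0) (refl Nat 0)). refl (Eq Nat 5 5) (refl Nat 5)
inferred type:
  Pi (μ : Eq (Eq Nat 0 0) (refl Nat 0) (refl Nat 0)). Eq (Eq Nat 5 5) (refl Nat 5) (refl Nat 5)
normal-order step count: 6
term was already normal: no
first contracted redex: an elimVec iota-redex


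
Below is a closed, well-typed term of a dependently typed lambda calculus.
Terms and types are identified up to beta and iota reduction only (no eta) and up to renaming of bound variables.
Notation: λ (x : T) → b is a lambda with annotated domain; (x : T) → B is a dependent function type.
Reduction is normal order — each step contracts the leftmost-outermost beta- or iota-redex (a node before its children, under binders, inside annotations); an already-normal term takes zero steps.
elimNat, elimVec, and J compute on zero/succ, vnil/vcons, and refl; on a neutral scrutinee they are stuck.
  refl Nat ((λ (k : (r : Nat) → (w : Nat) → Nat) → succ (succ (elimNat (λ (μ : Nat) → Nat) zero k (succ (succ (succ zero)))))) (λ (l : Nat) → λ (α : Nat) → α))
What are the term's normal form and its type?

reduced normal form:
  refl Nat (succ (succ zero))
type:
  Eq Nat (succ (succ zero)) (succ (succ zero))
observation: normalization takes exactly 11 steps under the normal-order strategy.


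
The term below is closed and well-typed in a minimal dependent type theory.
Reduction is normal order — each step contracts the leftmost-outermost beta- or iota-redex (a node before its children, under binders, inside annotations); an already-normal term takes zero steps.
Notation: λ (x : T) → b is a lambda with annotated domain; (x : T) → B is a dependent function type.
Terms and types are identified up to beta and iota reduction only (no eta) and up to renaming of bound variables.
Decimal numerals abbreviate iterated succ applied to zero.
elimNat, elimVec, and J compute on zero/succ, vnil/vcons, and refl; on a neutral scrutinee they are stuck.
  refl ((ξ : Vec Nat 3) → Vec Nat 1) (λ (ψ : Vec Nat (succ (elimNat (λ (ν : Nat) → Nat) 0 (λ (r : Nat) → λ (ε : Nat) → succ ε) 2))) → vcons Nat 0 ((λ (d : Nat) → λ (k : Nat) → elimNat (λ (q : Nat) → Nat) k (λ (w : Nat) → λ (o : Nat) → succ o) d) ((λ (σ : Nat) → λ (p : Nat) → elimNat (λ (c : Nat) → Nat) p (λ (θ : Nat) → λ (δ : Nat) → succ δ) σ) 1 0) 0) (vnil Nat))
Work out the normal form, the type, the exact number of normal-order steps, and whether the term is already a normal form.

reduced normal form:
  refl ((ξ : Vec Nat 3) → Vec Nat 1) (λ (ψ : Vec Nat 3) → vcons Nat 0 1 (vnil Nat))
inferred type:
  Eq ((ξ : Vec Nat 3) → Vec Nat 1) (λ (ψ : Vec Nat 3) → vcons Nat 0 1 (vnil Nat)) (λ (ν : Vec Nat 3) → vcons Nat 0 1 (vnil Nat))
reduction steps (normal order): 19
started in normal form: no
first contracted redex: an elimNat iota-redex


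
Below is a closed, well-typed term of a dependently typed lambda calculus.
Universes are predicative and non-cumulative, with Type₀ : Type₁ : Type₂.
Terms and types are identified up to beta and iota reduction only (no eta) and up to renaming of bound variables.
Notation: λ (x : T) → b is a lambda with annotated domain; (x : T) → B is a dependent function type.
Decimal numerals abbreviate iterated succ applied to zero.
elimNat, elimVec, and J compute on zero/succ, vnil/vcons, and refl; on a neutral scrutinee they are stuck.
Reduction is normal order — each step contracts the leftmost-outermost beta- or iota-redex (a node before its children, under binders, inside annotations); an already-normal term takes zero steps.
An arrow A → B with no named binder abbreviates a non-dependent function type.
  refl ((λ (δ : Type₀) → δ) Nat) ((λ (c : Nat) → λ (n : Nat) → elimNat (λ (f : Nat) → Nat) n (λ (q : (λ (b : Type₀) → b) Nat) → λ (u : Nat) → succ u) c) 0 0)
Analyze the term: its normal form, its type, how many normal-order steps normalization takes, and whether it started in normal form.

resulting normal form:
  refl Nat 0
the term's type:
  Eq Nat 0 0
steps to reach normal form (normal order): 4
term was already normal: no
first redex: a beta-redex


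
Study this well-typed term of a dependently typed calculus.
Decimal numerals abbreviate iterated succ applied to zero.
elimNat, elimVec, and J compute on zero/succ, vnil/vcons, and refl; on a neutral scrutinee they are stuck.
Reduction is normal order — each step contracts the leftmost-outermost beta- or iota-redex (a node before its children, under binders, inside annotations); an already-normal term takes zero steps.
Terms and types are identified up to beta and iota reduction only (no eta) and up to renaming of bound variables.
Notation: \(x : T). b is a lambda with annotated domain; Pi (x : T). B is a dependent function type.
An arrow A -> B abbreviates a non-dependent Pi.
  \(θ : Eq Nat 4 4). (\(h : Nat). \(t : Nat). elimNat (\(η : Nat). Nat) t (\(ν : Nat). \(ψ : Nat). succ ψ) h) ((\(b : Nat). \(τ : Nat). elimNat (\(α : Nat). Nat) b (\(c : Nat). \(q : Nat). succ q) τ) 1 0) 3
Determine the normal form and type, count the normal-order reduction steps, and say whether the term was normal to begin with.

reduced normal form:
  \(θ : Eq Nat 4 4). 4
type:
  Eq Nat 4 4 -> Nat
reduction steps (normal order): 9
term was already normal: no
first contracted redex: a beta-redex


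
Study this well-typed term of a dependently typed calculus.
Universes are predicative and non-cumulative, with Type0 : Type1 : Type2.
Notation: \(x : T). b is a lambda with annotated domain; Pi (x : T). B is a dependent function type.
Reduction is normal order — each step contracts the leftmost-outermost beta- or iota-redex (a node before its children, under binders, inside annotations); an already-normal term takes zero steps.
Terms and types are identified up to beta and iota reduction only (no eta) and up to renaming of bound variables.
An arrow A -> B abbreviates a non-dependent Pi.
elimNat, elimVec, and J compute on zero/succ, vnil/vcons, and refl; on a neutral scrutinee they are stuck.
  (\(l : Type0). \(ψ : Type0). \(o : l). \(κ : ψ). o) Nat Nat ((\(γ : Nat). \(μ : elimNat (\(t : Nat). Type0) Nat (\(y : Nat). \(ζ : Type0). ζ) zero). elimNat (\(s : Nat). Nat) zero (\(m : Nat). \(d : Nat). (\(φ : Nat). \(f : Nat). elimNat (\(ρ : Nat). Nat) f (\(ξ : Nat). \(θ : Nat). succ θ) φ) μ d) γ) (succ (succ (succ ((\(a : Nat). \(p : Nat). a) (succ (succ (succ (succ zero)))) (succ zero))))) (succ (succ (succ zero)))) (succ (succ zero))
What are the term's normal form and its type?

reduced normal form:
  succ (succ (succ (succ (succ (succ (succ (succ (succ (succ (succ (succ (succ (succ (succ (succ (succ (succ (succ (succ (succ zero))))))))))))))))))))
the term's type:
  Nat


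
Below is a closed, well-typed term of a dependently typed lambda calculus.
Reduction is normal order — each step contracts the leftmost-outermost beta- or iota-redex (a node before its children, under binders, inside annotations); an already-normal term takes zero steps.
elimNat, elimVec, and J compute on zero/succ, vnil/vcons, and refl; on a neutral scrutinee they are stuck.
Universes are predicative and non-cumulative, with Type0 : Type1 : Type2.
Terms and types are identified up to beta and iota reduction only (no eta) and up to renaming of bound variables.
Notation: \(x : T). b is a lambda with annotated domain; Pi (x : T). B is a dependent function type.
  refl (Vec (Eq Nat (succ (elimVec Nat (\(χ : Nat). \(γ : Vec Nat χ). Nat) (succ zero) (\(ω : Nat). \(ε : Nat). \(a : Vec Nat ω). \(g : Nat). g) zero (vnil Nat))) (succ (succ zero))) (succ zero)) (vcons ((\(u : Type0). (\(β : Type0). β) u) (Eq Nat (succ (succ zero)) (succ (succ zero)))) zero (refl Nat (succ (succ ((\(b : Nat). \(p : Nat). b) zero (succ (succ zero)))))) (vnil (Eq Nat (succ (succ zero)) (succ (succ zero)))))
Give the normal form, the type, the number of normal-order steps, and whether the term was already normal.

reduced normal form:
  refl (Vec (Eq Nat (succ (succ zero)) (succ (succ zero))) (succ zero)) (vcons (Eq Nat (succ (succ zero)) (succ (succ zero))) zero (refl Nat (succ (succ zero))) (vnil (Eq Nat (succ (succ zero)) (succ (succ zero)))))
the term's type:
  Eq (Vec (Eq Nat (succ (succ zero)) (succ (succ zero))) (succ zero)) (vcons (Eq Nat (succ (succ zero)) (succ (succ zero))) zero (refl Nat (succ (succ zero))) (vnil (Eq Nat (succ (succ zero)) (succ (succ zero))))) (vcons (Eq Nat (succ (succ zero)) (succ (succ zero))) zero (refl Nat (succ (succ zero))) (vnil (Eq Nat (succ (succ zero)) (succ (succ zero)))))
steps to reach normal form (normal order): 5
term was already normal: no
first contracted redex: an elimVec iota-redex


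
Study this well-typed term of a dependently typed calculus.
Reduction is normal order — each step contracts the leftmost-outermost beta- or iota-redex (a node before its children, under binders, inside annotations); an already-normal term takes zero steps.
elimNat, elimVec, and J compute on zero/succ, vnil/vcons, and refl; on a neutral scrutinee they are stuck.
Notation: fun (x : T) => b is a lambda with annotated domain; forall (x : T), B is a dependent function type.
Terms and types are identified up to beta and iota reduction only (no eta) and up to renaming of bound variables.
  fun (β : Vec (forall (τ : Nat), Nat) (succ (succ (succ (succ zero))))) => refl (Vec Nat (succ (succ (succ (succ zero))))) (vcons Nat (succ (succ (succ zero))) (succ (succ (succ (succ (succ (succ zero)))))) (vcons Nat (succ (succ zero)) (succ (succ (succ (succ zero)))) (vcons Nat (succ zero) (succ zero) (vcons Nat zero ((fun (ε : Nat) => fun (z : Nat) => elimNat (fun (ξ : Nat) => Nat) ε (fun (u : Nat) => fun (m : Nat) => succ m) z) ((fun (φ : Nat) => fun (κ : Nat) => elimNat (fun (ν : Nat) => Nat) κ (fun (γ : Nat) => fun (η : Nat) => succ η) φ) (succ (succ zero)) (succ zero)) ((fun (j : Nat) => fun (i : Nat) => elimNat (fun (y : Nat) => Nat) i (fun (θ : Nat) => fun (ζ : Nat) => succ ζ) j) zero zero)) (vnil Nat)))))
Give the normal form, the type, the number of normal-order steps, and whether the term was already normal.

normal form:
  fun (β : Vec (forall (τ : Nat), Nat) (succ (succ (succ (succ zero))))) => refl (Vec Nat (succ (succ (succ (succ zero))))) (vcons Nat (succ (succ (succ zero))) (succ (succ (succ (succ (succ (succ zero)))))) (vcons Nat (succ (succ zero)) (succ (succ (succ (succ zero)))) (vcons Nat (succ zero) (succ zero) (vcons Nat zero (succ (succ (succ zero))) (vnil Nat)))))
type:
  forall (β : Vec (forall (τ : Nat), Nat) (succ (succ (succ (succ zero))))), Eq (Vec Nat (succ (succ (succ (succ zero))))) (vcons Nat (succ (succ (succ zero))) (succ (succ (succ (succ (succ (succ zero)))))) (vcons Nat (succ (succ zero)) (succ (succ (succ (succ zero)))) (vcons Nat (succ zero) (succ zero) (vcons Nat zero (succ (succ (succ zero))) (vnil Nat))))) (vcons Nat (succ (succ (succ zero))) (succ (succ (succ (succ (succ (succ zero)))))) (vcons Nat (succ (succ zero)) (succ (succ (succ (succ zero)))) (vcons Nat (succ zero) (succ zero) (vcons Nat zero (succ (succ (succ zero))) (vnil Nat)))))
normal-order step count: 15
started in normal form: no
first contracted redex: a beta-redex


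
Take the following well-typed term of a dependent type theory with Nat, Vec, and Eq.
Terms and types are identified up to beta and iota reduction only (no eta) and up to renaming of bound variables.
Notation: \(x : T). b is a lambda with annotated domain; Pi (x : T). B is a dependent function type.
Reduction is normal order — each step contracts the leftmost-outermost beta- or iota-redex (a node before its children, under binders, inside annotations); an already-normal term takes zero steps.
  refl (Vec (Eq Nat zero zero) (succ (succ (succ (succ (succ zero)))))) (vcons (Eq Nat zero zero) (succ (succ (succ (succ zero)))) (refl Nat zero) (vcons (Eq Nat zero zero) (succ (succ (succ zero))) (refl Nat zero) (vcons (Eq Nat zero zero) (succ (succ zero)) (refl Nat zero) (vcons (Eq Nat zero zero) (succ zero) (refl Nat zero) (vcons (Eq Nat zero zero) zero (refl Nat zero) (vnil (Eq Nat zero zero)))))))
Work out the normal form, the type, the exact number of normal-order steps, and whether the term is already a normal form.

resulting normal form:
  refl (Vec (Eq Nat zero zero) (succ (succ (succ (succ (succ zero)))))) (vcons (Eq Nat zero zero) (succ (succ (succ (succ zero)))) (refl Nat zero) (vcons (Eq Nat zero zero) (succ (succ (succ zero))) (refl Nat zero) (vcons (Eq Nat zero zero) (succ (succ zero)) (refl Nat zero) (vcons (Eq Nat zero zero) (succ zero) (refl Nat zero) (vcons (Eq Nat zero zero) zero (refl Nat zero) (vnil (Eq Nat zero zero)))))))
inferred type:
  Eq (Vec (Eq Nat zero zero) (succ (succ (succ (succ (succ zero)))))) (vcons (Eq Nat zero zero) (succ (succ (succ (succ zero)))) (refl Nat zero) (vcons (Eq Nat zero zero) (succ (succ (succ zero))) (refl Nat zero) (vcons (Eq Nat zero zero) (succ (succ zero)) (refl Nat zero) (vcons (Eq Nat zero zero) (succ zero) (refl Nat zero) (vcons (Eq Nat zero zero) zero (refl Nat zero) (vnil (Eq Nat zero zero))))))) (vcons (Eq Nat zero zero) (succ (succ (succ (succ zero)))) (refl Nat zero) (vcons (Eq Nat zero zero) (succ (succ (succ zero))) (refl Nat zero) (vcons (Eq Nat zero zero) (succ (succ zero)) (refl Nat zero) (vcons (Eq Nat zero zero) (succ zero) (refl Nat zero) (vcons (Eq Nat zero zero) zero (refl Nat zero) (vnil (Eq Nat zero zero)))))))
reduction steps (normal order): 0
already normal: yes
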